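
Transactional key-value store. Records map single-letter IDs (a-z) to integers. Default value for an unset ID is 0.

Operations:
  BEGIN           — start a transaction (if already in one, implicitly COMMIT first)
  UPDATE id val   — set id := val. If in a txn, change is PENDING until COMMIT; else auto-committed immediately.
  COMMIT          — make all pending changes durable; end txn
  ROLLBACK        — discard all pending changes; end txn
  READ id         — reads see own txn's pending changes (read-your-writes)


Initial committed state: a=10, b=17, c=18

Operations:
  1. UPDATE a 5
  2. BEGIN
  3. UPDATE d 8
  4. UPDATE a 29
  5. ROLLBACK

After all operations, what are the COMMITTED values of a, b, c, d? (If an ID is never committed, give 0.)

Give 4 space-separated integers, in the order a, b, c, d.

Initial committed: {a=10, b=17, c=18}
Op 1: UPDATE a=5 (auto-commit; committed a=5)
Op 2: BEGIN: in_txn=True, pending={}
Op 3: UPDATE d=8 (pending; pending now {d=8})
Op 4: UPDATE a=29 (pending; pending now {a=29, d=8})
Op 5: ROLLBACK: discarded pending ['a', 'd']; in_txn=False
Final committed: {a=5, b=17, c=18}

Answer: 5 17 18 0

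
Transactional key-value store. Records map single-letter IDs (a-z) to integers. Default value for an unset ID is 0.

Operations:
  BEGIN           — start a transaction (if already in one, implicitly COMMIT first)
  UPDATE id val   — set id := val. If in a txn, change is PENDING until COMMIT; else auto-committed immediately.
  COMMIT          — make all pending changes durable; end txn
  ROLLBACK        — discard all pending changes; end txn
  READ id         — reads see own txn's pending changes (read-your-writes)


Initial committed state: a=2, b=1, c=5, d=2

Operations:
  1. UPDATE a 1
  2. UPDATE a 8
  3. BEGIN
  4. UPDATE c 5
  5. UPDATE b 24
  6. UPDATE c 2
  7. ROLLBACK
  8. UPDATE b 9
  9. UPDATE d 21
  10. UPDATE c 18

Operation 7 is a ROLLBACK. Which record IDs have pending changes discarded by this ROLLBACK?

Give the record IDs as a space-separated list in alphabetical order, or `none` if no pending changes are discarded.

Answer: b c

Derivation:
Initial committed: {a=2, b=1, c=5, d=2}
Op 1: UPDATE a=1 (auto-commit; committed a=1)
Op 2: UPDATE a=8 (auto-commit; committed a=8)
Op 3: BEGIN: in_txn=True, pending={}
Op 4: UPDATE c=5 (pending; pending now {c=5})
Op 5: UPDATE b=24 (pending; pending now {b=24, c=5})
Op 6: UPDATE c=2 (pending; pending now {b=24, c=2})
Op 7: ROLLBACK: discarded pending ['b', 'c']; in_txn=False
Op 8: UPDATE b=9 (auto-commit; committed b=9)
Op 9: UPDATE d=21 (auto-commit; committed d=21)
Op 10: UPDATE c=18 (auto-commit; committed c=18)
ROLLBACK at op 7 discards: ['b', 'c']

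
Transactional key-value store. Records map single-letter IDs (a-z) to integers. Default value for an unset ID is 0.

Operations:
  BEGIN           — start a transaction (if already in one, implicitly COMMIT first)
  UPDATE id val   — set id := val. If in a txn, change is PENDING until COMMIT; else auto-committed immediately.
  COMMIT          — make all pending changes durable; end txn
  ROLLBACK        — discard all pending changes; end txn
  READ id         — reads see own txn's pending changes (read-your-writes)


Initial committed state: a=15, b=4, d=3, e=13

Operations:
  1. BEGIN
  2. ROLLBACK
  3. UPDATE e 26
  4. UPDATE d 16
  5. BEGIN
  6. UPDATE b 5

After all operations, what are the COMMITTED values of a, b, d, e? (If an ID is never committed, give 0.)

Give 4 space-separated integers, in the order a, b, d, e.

Answer: 15 4 16 26

Derivation:
Initial committed: {a=15, b=4, d=3, e=13}
Op 1: BEGIN: in_txn=True, pending={}
Op 2: ROLLBACK: discarded pending []; in_txn=False
Op 3: UPDATE e=26 (auto-commit; committed e=26)
Op 4: UPDATE d=16 (auto-commit; committed d=16)
Op 5: BEGIN: in_txn=True, pending={}
Op 6: UPDATE b=5 (pending; pending now {b=5})
Final committed: {a=15, b=4, d=16, e=26}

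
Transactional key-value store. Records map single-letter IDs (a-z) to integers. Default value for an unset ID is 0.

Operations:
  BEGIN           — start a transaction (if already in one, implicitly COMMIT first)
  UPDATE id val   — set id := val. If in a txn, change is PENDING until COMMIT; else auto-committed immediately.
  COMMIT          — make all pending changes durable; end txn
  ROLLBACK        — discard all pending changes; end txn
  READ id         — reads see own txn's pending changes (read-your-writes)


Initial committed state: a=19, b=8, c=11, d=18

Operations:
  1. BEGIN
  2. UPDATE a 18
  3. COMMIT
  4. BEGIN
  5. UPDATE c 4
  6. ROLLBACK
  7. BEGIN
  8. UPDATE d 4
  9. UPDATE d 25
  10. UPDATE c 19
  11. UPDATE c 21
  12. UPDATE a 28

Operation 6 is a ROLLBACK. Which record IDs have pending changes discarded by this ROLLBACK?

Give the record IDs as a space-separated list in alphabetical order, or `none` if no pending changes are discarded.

Initial committed: {a=19, b=8, c=11, d=18}
Op 1: BEGIN: in_txn=True, pending={}
Op 2: UPDATE a=18 (pending; pending now {a=18})
Op 3: COMMIT: merged ['a'] into committed; committed now {a=18, b=8, c=11, d=18}
Op 4: BEGIN: in_txn=True, pending={}
Op 5: UPDATE c=4 (pending; pending now {c=4})
Op 6: ROLLBACK: discarded pending ['c']; in_txn=False
Op 7: BEGIN: in_txn=True, pending={}
Op 8: UPDATE d=4 (pending; pending now {d=4})
Op 9: UPDATE d=25 (pending; pending now {d=25})
Op 10: UPDATE c=19 (pending; pending now {c=19, d=25})
Op 11: UPDATE c=21 (pending; pending now {c=21, d=25})
Op 12: UPDATE a=28 (pending; pending now {a=28, c=21, d=25})
ROLLBACK at op 6 discards: ['c']

Answer: c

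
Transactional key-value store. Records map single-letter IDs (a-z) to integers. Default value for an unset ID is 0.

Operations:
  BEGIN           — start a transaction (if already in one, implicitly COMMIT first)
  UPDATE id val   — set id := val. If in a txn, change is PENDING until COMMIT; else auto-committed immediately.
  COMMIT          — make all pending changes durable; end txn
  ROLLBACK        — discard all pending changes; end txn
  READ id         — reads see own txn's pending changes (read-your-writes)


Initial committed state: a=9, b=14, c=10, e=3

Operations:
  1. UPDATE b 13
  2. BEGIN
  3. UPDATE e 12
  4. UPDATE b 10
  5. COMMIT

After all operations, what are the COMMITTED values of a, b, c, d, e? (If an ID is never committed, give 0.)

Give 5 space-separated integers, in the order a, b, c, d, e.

Initial committed: {a=9, b=14, c=10, e=3}
Op 1: UPDATE b=13 (auto-commit; committed b=13)
Op 2: BEGIN: in_txn=True, pending={}
Op 3: UPDATE e=12 (pending; pending now {e=12})
Op 4: UPDATE b=10 (pending; pending now {b=10, e=12})
Op 5: COMMIT: merged ['b', 'e'] into committed; committed now {a=9, b=10, c=10, e=12}
Final committed: {a=9, b=10, c=10, e=12}

Answer: 9 10 10 0 12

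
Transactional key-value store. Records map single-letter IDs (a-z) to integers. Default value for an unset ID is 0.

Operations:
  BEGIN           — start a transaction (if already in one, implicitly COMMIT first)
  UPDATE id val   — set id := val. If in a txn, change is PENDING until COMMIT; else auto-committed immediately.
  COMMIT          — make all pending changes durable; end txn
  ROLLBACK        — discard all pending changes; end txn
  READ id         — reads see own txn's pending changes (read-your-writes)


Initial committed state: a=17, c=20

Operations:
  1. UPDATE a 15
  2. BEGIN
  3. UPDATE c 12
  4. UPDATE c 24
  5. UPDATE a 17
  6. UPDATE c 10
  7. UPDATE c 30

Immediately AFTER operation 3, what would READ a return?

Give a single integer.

Answer: 15

Derivation:
Initial committed: {a=17, c=20}
Op 1: UPDATE a=15 (auto-commit; committed a=15)
Op 2: BEGIN: in_txn=True, pending={}
Op 3: UPDATE c=12 (pending; pending now {c=12})
After op 3: visible(a) = 15 (pending={c=12}, committed={a=15, c=20})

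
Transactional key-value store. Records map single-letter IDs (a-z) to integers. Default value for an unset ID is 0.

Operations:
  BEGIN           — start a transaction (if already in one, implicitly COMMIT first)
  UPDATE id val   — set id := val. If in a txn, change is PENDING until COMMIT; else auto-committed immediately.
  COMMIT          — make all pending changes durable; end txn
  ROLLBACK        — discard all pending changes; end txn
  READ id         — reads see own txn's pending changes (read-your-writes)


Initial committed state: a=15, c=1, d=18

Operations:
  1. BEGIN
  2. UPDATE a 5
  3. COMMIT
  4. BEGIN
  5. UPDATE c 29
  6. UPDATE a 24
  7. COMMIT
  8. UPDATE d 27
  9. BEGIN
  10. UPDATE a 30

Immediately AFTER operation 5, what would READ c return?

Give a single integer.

Initial committed: {a=15, c=1, d=18}
Op 1: BEGIN: in_txn=True, pending={}
Op 2: UPDATE a=5 (pending; pending now {a=5})
Op 3: COMMIT: merged ['a'] into committed; committed now {a=5, c=1, d=18}
Op 4: BEGIN: in_txn=True, pending={}
Op 5: UPDATE c=29 (pending; pending now {c=29})
After op 5: visible(c) = 29 (pending={c=29}, committed={a=5, c=1, d=18})

Answer: 29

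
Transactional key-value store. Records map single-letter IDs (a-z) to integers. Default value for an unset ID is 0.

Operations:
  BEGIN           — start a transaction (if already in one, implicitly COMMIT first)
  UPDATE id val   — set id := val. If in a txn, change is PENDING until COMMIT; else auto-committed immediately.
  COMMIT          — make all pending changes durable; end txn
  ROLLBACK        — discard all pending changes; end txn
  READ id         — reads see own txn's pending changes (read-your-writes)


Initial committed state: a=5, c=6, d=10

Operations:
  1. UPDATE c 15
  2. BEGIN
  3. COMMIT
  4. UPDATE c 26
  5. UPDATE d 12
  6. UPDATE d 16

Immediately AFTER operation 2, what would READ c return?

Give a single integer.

Answer: 15

Derivation:
Initial committed: {a=5, c=6, d=10}
Op 1: UPDATE c=15 (auto-commit; committed c=15)
Op 2: BEGIN: in_txn=True, pending={}
After op 2: visible(c) = 15 (pending={}, committed={a=5, c=15, d=10})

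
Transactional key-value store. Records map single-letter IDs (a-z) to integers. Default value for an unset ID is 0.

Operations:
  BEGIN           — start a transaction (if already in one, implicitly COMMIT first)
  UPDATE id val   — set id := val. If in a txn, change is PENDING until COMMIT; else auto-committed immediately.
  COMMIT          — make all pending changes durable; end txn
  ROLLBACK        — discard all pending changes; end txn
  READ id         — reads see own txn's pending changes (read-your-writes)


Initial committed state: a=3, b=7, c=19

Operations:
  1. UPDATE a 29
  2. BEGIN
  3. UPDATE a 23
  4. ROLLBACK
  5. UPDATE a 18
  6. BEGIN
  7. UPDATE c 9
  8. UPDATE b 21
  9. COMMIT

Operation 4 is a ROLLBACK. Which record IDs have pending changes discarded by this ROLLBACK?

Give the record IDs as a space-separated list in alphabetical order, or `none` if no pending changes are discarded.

Initial committed: {a=3, b=7, c=19}
Op 1: UPDATE a=29 (auto-commit; committed a=29)
Op 2: BEGIN: in_txn=True, pending={}
Op 3: UPDATE a=23 (pending; pending now {a=23})
Op 4: ROLLBACK: discarded pending ['a']; in_txn=False
Op 5: UPDATE a=18 (auto-commit; committed a=18)
Op 6: BEGIN: in_txn=True, pending={}
Op 7: UPDATE c=9 (pending; pending now {c=9})
Op 8: UPDATE b=21 (pending; pending now {b=21, c=9})
Op 9: COMMIT: merged ['b', 'c'] into committed; committed now {a=18, b=21, c=9}
ROLLBACK at op 4 discards: ['a']

Answer: a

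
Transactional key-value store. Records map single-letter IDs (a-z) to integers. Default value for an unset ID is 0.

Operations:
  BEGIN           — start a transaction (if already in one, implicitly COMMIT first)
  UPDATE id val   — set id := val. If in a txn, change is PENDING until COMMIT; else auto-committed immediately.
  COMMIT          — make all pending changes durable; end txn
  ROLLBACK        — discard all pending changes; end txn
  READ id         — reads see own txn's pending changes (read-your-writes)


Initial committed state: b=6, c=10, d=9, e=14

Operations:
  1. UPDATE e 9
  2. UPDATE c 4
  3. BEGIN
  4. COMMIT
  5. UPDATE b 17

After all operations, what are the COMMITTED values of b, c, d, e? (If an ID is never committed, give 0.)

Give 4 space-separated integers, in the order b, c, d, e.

Initial committed: {b=6, c=10, d=9, e=14}
Op 1: UPDATE e=9 (auto-commit; committed e=9)
Op 2: UPDATE c=4 (auto-commit; committed c=4)
Op 3: BEGIN: in_txn=True, pending={}
Op 4: COMMIT: merged [] into committed; committed now {b=6, c=4, d=9, e=9}
Op 5: UPDATE b=17 (auto-commit; committed b=17)
Final committed: {b=17, c=4, d=9, e=9}

Answer: 17 4 9 9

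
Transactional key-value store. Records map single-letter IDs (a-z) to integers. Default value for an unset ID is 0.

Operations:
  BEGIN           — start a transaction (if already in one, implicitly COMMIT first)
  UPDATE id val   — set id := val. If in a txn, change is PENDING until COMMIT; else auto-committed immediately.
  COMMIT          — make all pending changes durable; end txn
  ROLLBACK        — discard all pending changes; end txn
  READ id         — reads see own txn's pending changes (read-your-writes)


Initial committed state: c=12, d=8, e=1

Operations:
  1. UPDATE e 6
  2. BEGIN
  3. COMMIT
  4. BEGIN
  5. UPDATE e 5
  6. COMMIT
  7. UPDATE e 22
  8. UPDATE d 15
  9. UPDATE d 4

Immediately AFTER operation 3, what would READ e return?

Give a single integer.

Answer: 6

Derivation:
Initial committed: {c=12, d=8, e=1}
Op 1: UPDATE e=6 (auto-commit; committed e=6)
Op 2: BEGIN: in_txn=True, pending={}
Op 3: COMMIT: merged [] into committed; committed now {c=12, d=8, e=6}
After op 3: visible(e) = 6 (pending={}, committed={c=12, d=8, e=6})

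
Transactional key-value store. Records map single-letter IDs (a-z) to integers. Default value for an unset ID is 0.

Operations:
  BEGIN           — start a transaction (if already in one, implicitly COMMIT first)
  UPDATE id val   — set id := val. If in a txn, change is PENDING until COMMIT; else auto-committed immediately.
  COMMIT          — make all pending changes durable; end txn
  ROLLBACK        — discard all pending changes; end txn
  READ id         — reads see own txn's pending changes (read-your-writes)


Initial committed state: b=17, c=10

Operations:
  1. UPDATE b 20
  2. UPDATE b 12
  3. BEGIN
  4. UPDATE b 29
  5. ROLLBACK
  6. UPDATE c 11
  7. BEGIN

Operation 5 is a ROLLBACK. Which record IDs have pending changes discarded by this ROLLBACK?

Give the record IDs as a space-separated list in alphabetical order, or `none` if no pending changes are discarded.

Answer: b

Derivation:
Initial committed: {b=17, c=10}
Op 1: UPDATE b=20 (auto-commit; committed b=20)
Op 2: UPDATE b=12 (auto-commit; committed b=12)
Op 3: BEGIN: in_txn=True, pending={}
Op 4: UPDATE b=29 (pending; pending now {b=29})
Op 5: ROLLBACK: discarded pending ['b']; in_txn=False
Op 6: UPDATE c=11 (auto-commit; committed c=11)
Op 7: BEGIN: in_txn=True, pending={}
ROLLBACK at op 5 discards: ['b']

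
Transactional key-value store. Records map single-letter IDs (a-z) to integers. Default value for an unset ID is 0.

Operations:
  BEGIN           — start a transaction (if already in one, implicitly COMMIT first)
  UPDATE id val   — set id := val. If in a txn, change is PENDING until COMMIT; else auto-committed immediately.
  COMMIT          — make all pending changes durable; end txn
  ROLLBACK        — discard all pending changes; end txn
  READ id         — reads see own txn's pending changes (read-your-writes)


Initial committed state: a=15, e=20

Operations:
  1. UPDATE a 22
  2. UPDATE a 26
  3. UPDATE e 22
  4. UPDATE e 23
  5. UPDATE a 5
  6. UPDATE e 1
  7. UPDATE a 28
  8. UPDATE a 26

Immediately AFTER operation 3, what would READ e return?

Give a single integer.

Answer: 22

Derivation:
Initial committed: {a=15, e=20}
Op 1: UPDATE a=22 (auto-commit; committed a=22)
Op 2: UPDATE a=26 (auto-commit; committed a=26)
Op 3: UPDATE e=22 (auto-commit; committed e=22)
After op 3: visible(e) = 22 (pending={}, committed={a=26, e=22})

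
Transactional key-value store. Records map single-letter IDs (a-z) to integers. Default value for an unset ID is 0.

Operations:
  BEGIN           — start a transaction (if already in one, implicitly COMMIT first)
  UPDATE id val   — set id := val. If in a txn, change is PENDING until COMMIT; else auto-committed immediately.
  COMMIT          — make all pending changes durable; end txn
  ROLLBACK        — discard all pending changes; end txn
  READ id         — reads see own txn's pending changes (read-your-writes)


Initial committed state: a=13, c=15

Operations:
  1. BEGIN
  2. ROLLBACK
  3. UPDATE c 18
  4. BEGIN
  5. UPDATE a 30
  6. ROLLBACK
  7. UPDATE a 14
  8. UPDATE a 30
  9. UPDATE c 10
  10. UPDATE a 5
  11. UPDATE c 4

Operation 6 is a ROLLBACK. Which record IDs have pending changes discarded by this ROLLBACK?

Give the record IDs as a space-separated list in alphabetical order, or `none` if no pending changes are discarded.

Initial committed: {a=13, c=15}
Op 1: BEGIN: in_txn=True, pending={}
Op 2: ROLLBACK: discarded pending []; in_txn=False
Op 3: UPDATE c=18 (auto-commit; committed c=18)
Op 4: BEGIN: in_txn=True, pending={}
Op 5: UPDATE a=30 (pending; pending now {a=30})
Op 6: ROLLBACK: discarded pending ['a']; in_txn=False
Op 7: UPDATE a=14 (auto-commit; committed a=14)
Op 8: UPDATE a=30 (auto-commit; committed a=30)
Op 9: UPDATE c=10 (auto-commit; committed c=10)
Op 10: UPDATE a=5 (auto-commit; committed a=5)
Op 11: UPDATE c=4 (auto-commit; committed c=4)
ROLLBACK at op 6 discards: ['a']

Answer: a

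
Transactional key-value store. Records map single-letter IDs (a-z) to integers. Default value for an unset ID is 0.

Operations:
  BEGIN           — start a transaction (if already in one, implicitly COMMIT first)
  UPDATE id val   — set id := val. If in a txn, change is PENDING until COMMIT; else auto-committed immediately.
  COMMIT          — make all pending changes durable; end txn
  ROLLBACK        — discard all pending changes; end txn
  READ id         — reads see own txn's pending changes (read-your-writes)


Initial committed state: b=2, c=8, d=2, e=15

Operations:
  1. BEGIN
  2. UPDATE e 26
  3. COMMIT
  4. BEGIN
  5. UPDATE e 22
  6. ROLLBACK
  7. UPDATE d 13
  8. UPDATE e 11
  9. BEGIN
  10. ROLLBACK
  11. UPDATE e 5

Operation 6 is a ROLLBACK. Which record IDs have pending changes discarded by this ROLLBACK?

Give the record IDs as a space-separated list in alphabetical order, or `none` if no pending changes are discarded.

Initial committed: {b=2, c=8, d=2, e=15}
Op 1: BEGIN: in_txn=True, pending={}
Op 2: UPDATE e=26 (pending; pending now {e=26})
Op 3: COMMIT: merged ['e'] into committed; committed now {b=2, c=8, d=2, e=26}
Op 4: BEGIN: in_txn=True, pending={}
Op 5: UPDATE e=22 (pending; pending now {e=22})
Op 6: ROLLBACK: discarded pending ['e']; in_txn=False
Op 7: UPDATE d=13 (auto-commit; committed d=13)
Op 8: UPDATE e=11 (auto-commit; committed e=11)
Op 9: BEGIN: in_txn=True, pending={}
Op 10: ROLLBACK: discarded pending []; in_txn=False
Op 11: UPDATE e=5 (auto-commit; committed e=5)
ROLLBACK at op 6 discards: ['e']

Answer: e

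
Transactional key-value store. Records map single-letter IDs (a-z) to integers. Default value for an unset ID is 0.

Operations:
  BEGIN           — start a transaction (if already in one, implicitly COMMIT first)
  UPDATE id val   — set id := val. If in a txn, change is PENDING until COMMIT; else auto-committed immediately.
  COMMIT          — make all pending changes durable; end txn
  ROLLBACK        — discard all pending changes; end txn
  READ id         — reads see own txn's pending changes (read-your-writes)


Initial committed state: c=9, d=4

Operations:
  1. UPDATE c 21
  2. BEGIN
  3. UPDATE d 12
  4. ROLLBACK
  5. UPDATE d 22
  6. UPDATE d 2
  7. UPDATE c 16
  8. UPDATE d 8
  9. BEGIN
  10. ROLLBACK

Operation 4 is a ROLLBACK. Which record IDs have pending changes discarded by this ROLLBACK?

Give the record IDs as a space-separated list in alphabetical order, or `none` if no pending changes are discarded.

Answer: d

Derivation:
Initial committed: {c=9, d=4}
Op 1: UPDATE c=21 (auto-commit; committed c=21)
Op 2: BEGIN: in_txn=True, pending={}
Op 3: UPDATE d=12 (pending; pending now {d=12})
Op 4: ROLLBACK: discarded pending ['d']; in_txn=False
Op 5: UPDATE d=22 (auto-commit; committed d=22)
Op 6: UPDATE d=2 (auto-commit; committed d=2)
Op 7: UPDATE c=16 (auto-commit; committed c=16)
Op 8: UPDATE d=8 (auto-commit; committed d=8)
Op 9: BEGIN: in_txn=True, pending={}
Op 10: ROLLBACK: discarded pending []; in_txn=False
ROLLBACK at op 4 discards: ['d']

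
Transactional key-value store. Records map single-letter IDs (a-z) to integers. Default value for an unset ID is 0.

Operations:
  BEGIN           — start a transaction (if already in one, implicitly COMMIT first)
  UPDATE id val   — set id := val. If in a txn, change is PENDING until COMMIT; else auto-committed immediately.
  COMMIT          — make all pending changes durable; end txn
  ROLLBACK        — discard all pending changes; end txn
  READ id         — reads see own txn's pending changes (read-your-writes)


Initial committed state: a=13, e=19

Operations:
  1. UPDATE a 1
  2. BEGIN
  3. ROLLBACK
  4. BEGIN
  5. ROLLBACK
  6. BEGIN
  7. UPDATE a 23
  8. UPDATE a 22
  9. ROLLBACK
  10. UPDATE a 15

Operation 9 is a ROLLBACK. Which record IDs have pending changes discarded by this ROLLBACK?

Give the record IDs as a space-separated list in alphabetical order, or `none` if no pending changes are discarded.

Initial committed: {a=13, e=19}
Op 1: UPDATE a=1 (auto-commit; committed a=1)
Op 2: BEGIN: in_txn=True, pending={}
Op 3: ROLLBACK: discarded pending []; in_txn=False
Op 4: BEGIN: in_txn=True, pending={}
Op 5: ROLLBACK: discarded pending []; in_txn=False
Op 6: BEGIN: in_txn=True, pending={}
Op 7: UPDATE a=23 (pending; pending now {a=23})
Op 8: UPDATE a=22 (pending; pending now {a=22})
Op 9: ROLLBACK: discarded pending ['a']; in_txn=False
Op 10: UPDATE a=15 (auto-commit; committed a=15)
ROLLBACK at op 9 discards: ['a']

Answer: a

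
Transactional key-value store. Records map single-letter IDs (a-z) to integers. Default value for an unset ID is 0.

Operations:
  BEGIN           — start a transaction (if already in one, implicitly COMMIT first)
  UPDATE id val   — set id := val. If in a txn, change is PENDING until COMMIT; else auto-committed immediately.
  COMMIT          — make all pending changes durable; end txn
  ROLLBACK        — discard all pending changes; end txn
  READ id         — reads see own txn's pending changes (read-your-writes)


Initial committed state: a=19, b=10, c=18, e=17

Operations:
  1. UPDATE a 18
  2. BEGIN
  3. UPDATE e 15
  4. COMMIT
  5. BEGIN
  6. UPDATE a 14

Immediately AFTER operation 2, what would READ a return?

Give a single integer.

Initial committed: {a=19, b=10, c=18, e=17}
Op 1: UPDATE a=18 (auto-commit; committed a=18)
Op 2: BEGIN: in_txn=True, pending={}
After op 2: visible(a) = 18 (pending={}, committed={a=18, b=10, c=18, e=17})

Answer: 18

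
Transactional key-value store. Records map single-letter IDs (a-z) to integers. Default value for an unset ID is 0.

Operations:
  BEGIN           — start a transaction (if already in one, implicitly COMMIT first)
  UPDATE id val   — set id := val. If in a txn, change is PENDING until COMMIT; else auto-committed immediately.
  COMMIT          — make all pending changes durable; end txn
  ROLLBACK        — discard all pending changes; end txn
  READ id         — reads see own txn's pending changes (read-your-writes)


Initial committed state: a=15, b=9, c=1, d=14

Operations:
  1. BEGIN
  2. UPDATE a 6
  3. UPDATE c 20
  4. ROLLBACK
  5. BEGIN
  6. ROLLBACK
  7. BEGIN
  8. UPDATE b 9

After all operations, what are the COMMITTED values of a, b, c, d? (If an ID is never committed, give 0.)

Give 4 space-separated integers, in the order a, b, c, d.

Answer: 15 9 1 14

Derivation:
Initial committed: {a=15, b=9, c=1, d=14}
Op 1: BEGIN: in_txn=True, pending={}
Op 2: UPDATE a=6 (pending; pending now {a=6})
Op 3: UPDATE c=20 (pending; pending now {a=6, c=20})
Op 4: ROLLBACK: discarded pending ['a', 'c']; in_txn=False
Op 5: BEGIN: in_txn=True, pending={}
Op 6: ROLLBACK: discarded pending []; in_txn=False
Op 7: BEGIN: in_txn=True, pending={}
Op 8: UPDATE b=9 (pending; pending now {b=9})
Final committed: {a=15, b=9, c=1, d=14}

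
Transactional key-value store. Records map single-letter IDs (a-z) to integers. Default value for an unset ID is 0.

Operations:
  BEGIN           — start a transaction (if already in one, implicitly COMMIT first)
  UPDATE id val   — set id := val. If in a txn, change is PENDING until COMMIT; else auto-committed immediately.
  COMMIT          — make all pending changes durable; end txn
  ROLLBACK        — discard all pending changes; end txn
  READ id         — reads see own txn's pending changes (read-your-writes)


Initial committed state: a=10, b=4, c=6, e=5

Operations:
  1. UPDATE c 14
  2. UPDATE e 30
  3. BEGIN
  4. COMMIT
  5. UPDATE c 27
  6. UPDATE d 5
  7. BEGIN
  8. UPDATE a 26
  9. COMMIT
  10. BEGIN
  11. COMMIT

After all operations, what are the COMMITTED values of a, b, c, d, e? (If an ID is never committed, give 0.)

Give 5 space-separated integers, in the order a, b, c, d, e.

Initial committed: {a=10, b=4, c=6, e=5}
Op 1: UPDATE c=14 (auto-commit; committed c=14)
Op 2: UPDATE e=30 (auto-commit; committed e=30)
Op 3: BEGIN: in_txn=True, pending={}
Op 4: COMMIT: merged [] into committed; committed now {a=10, b=4, c=14, e=30}
Op 5: UPDATE c=27 (auto-commit; committed c=27)
Op 6: UPDATE d=5 (auto-commit; committed d=5)
Op 7: BEGIN: in_txn=True, pending={}
Op 8: UPDATE a=26 (pending; pending now {a=26})
Op 9: COMMIT: merged ['a'] into committed; committed now {a=26, b=4, c=27, d=5, e=30}
Op 10: BEGIN: in_txn=True, pending={}
Op 11: COMMIT: merged [] into committed; committed now {a=26, b=4, c=27, d=5, e=30}
Final committed: {a=26, b=4, c=27, d=5, e=30}

Answer: 26 4 27 5 30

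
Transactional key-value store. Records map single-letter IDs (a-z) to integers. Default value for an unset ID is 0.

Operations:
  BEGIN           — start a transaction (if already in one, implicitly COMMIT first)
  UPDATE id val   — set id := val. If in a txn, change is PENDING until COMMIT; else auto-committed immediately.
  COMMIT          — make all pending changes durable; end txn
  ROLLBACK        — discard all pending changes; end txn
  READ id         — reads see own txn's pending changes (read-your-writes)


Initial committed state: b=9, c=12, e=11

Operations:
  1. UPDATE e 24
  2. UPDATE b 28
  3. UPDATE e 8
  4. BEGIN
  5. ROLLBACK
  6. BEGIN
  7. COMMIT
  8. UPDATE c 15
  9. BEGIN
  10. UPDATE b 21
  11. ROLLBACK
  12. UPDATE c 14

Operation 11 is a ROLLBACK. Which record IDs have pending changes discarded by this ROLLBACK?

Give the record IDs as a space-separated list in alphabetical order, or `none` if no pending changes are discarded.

Initial committed: {b=9, c=12, e=11}
Op 1: UPDATE e=24 (auto-commit; committed e=24)
Op 2: UPDATE b=28 (auto-commit; committed b=28)
Op 3: UPDATE e=8 (auto-commit; committed e=8)
Op 4: BEGIN: in_txn=True, pending={}
Op 5: ROLLBACK: discarded pending []; in_txn=False
Op 6: BEGIN: in_txn=True, pending={}
Op 7: COMMIT: merged [] into committed; committed now {b=28, c=12, e=8}
Op 8: UPDATE c=15 (auto-commit; committed c=15)
Op 9: BEGIN: in_txn=True, pending={}
Op 10: UPDATE b=21 (pending; pending now {b=21})
Op 11: ROLLBACK: discarded pending ['b']; in_txn=False
Op 12: UPDATE c=14 (auto-commit; committed c=14)
ROLLBACK at op 11 discards: ['b']

Answer: b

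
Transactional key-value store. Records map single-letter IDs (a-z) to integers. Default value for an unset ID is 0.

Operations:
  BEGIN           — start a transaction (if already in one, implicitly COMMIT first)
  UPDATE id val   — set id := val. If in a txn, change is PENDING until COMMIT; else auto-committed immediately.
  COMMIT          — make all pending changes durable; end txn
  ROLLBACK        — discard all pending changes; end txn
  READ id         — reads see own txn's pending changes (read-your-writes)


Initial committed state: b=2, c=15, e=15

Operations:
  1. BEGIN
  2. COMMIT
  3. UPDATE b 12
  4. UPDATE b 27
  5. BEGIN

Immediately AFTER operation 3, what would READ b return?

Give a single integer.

Initial committed: {b=2, c=15, e=15}
Op 1: BEGIN: in_txn=True, pending={}
Op 2: COMMIT: merged [] into committed; committed now {b=2, c=15, e=15}
Op 3: UPDATE b=12 (auto-commit; committed b=12)
After op 3: visible(b) = 12 (pending={}, committed={b=12, c=15, e=15})

Answer: 12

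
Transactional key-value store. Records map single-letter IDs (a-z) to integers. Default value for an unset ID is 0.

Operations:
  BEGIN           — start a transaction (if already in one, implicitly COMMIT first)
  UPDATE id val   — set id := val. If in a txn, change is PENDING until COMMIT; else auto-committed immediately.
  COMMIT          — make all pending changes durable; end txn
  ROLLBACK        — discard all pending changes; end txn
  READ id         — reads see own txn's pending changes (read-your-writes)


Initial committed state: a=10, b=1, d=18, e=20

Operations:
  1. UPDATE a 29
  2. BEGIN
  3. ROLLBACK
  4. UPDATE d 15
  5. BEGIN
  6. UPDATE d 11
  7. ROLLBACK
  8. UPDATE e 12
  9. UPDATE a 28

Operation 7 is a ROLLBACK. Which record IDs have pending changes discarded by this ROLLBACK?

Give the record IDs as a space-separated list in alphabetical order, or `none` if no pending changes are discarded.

Initial committed: {a=10, b=1, d=18, e=20}
Op 1: UPDATE a=29 (auto-commit; committed a=29)
Op 2: BEGIN: in_txn=True, pending={}
Op 3: ROLLBACK: discarded pending []; in_txn=False
Op 4: UPDATE d=15 (auto-commit; committed d=15)
Op 5: BEGIN: in_txn=True, pending={}
Op 6: UPDATE d=11 (pending; pending now {d=11})
Op 7: ROLLBACK: discarded pending ['d']; in_txn=False
Op 8: UPDATE e=12 (auto-commit; committed e=12)
Op 9: UPDATE a=28 (auto-commit; committed a=28)
ROLLBACK at op 7 discards: ['d']

Answer: d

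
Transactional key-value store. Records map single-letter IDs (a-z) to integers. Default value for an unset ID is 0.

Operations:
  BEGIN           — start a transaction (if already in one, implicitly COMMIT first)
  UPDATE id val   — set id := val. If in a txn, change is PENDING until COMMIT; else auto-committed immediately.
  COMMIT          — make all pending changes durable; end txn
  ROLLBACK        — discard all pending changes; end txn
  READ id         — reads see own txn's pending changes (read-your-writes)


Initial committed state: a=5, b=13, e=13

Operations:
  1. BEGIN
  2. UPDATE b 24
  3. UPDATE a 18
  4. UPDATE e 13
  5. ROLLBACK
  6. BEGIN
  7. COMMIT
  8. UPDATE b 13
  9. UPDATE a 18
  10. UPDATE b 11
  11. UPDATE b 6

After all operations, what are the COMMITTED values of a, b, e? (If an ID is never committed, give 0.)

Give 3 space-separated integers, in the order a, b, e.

Initial committed: {a=5, b=13, e=13}
Op 1: BEGIN: in_txn=True, pending={}
Op 2: UPDATE b=24 (pending; pending now {b=24})
Op 3: UPDATE a=18 (pending; pending now {a=18, b=24})
Op 4: UPDATE e=13 (pending; pending now {a=18, b=24, e=13})
Op 5: ROLLBACK: discarded pending ['a', 'b', 'e']; in_txn=False
Op 6: BEGIN: in_txn=True, pending={}
Op 7: COMMIT: merged [] into committed; committed now {a=5, b=13, e=13}
Op 8: UPDATE b=13 (auto-commit; committed b=13)
Op 9: UPDATE a=18 (auto-commit; committed a=18)
Op 10: UPDATE b=11 (auto-commit; committed b=11)
Op 11: UPDATE b=6 (auto-commit; committed b=6)
Final committed: {a=18, b=6, e=13}

Answer: 18 6 13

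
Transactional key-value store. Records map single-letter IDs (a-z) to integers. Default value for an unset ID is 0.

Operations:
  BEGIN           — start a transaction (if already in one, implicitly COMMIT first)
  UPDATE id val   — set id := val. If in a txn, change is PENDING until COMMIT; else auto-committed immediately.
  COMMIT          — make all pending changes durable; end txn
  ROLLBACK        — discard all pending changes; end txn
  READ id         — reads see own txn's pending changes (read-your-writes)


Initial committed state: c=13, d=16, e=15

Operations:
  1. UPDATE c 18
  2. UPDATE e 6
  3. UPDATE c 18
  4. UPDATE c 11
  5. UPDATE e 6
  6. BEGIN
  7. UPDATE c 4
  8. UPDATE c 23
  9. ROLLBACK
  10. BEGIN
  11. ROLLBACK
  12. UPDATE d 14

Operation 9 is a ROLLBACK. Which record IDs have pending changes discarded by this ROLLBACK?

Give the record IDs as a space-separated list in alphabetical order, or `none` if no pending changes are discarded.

Answer: c

Derivation:
Initial committed: {c=13, d=16, e=15}
Op 1: UPDATE c=18 (auto-commit; committed c=18)
Op 2: UPDATE e=6 (auto-commit; committed e=6)
Op 3: UPDATE c=18 (auto-commit; committed c=18)
Op 4: UPDATE c=11 (auto-commit; committed c=11)
Op 5: UPDATE e=6 (auto-commit; committed e=6)
Op 6: BEGIN: in_txn=True, pending={}
Op 7: UPDATE c=4 (pending; pending now {c=4})
Op 8: UPDATE c=23 (pending; pending now {c=23})
Op 9: ROLLBACK: discarded pending ['c']; in_txn=False
Op 10: BEGIN: in_txn=True, pending={}
Op 11: ROLLBACK: discarded pending []; in_txn=False
Op 12: UPDATE d=14 (auto-commit; committed d=14)
ROLLBACK at op 9 discards: ['c']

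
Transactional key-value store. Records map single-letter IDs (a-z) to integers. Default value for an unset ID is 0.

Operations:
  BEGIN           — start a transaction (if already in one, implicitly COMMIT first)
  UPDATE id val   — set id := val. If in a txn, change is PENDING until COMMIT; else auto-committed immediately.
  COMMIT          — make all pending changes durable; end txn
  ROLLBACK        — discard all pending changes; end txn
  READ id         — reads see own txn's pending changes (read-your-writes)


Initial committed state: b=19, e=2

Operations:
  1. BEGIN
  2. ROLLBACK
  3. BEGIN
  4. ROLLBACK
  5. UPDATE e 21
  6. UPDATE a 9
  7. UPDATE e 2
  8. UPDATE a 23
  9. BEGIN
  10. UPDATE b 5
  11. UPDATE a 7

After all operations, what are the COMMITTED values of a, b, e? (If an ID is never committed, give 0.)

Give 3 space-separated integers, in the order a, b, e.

Initial committed: {b=19, e=2}
Op 1: BEGIN: in_txn=True, pending={}
Op 2: ROLLBACK: discarded pending []; in_txn=False
Op 3: BEGIN: in_txn=True, pending={}
Op 4: ROLLBACK: discarded pending []; in_txn=False
Op 5: UPDATE e=21 (auto-commit; committed e=21)
Op 6: UPDATE a=9 (auto-commit; committed a=9)
Op 7: UPDATE e=2 (auto-commit; committed e=2)
Op 8: UPDATE a=23 (auto-commit; committed a=23)
Op 9: BEGIN: in_txn=True, pending={}
Op 10: UPDATE b=5 (pending; pending now {b=5})
Op 11: UPDATE a=7 (pending; pending now {a=7, b=5})
Final committed: {a=23, b=19, e=2}

Answer: 23 19 2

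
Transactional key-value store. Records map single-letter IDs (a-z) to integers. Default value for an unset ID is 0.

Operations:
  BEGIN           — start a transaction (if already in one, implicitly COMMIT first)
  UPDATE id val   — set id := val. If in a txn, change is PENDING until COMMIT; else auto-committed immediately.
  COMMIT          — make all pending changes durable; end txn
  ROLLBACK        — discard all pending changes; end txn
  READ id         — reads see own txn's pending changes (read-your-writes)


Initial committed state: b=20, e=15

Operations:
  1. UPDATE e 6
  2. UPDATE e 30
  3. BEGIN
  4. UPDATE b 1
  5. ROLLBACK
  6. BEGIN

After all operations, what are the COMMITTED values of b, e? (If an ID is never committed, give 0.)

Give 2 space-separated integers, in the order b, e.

Initial committed: {b=20, e=15}
Op 1: UPDATE e=6 (auto-commit; committed e=6)
Op 2: UPDATE e=30 (auto-commit; committed e=30)
Op 3: BEGIN: in_txn=True, pending={}
Op 4: UPDATE b=1 (pending; pending now {b=1})
Op 5: ROLLBACK: discarded pending ['b']; in_txn=False
Op 6: BEGIN: in_txn=True, pending={}
Final committed: {b=20, e=30}

Answer: 20 30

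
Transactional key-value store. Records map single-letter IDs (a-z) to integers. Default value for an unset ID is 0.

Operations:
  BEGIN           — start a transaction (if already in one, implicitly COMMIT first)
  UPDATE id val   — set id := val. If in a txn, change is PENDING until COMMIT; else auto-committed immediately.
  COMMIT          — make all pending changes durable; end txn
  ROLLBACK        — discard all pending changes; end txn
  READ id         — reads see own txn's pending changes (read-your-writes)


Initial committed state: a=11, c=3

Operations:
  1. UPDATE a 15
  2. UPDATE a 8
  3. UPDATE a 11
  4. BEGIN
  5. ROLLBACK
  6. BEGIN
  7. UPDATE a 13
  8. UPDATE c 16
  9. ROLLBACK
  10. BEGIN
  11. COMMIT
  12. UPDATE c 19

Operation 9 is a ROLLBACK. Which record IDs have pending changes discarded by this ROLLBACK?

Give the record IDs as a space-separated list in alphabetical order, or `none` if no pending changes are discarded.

Answer: a c

Derivation:
Initial committed: {a=11, c=3}
Op 1: UPDATE a=15 (auto-commit; committed a=15)
Op 2: UPDATE a=8 (auto-commit; committed a=8)
Op 3: UPDATE a=11 (auto-commit; committed a=11)
Op 4: BEGIN: in_txn=True, pending={}
Op 5: ROLLBACK: discarded pending []; in_txn=False
Op 6: BEGIN: in_txn=True, pending={}
Op 7: UPDATE a=13 (pending; pending now {a=13})
Op 8: UPDATE c=16 (pending; pending now {a=13, c=16})
Op 9: ROLLBACK: discarded pending ['a', 'c']; in_txn=False
Op 10: BEGIN: in_txn=True, pending={}
Op 11: COMMIT: merged [] into committed; committed now {a=11, c=3}
Op 12: UPDATE c=19 (auto-commit; committed c=19)
ROLLBACK at op 9 discards: ['a', 'c']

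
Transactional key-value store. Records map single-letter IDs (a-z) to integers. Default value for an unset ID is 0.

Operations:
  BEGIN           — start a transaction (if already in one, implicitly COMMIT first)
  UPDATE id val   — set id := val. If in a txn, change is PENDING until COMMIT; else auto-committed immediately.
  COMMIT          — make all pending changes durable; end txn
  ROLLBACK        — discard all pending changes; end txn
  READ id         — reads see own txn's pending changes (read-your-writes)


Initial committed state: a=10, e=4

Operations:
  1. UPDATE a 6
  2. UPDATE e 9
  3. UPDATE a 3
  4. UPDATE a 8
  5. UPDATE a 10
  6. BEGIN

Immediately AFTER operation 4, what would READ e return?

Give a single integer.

Answer: 9

Derivation:
Initial committed: {a=10, e=4}
Op 1: UPDATE a=6 (auto-commit; committed a=6)
Op 2: UPDATE e=9 (auto-commit; committed e=9)
Op 3: UPDATE a=3 (auto-commit; committed a=3)
Op 4: UPDATE a=8 (auto-commit; committed a=8)
After op 4: visible(e) = 9 (pending={}, committed={a=8, e=9})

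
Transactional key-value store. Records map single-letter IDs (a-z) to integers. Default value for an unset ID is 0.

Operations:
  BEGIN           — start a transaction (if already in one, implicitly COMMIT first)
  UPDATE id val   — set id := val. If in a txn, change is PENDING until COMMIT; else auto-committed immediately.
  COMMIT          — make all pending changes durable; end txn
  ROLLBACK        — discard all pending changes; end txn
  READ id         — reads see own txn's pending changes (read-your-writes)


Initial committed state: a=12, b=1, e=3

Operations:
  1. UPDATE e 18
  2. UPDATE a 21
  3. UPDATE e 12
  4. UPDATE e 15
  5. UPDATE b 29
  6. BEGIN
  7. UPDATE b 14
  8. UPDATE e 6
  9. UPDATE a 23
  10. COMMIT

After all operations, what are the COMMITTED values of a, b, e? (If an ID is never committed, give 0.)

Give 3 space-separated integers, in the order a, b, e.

Answer: 23 14 6

Derivation:
Initial committed: {a=12, b=1, e=3}
Op 1: UPDATE e=18 (auto-commit; committed e=18)
Op 2: UPDATE a=21 (auto-commit; committed a=21)
Op 3: UPDATE e=12 (auto-commit; committed e=12)
Op 4: UPDATE e=15 (auto-commit; committed e=15)
Op 5: UPDATE b=29 (auto-commit; committed b=29)
Op 6: BEGIN: in_txn=True, pending={}
Op 7: UPDATE b=14 (pending; pending now {b=14})
Op 8: UPDATE e=6 (pending; pending now {b=14, e=6})
Op 9: UPDATE a=23 (pending; pending now {a=23, b=14, e=6})
Op 10: COMMIT: merged ['a', 'b', 'e'] into committed; committed now {a=23, b=14, e=6}
Final committed: {a=23, b=14, e=6}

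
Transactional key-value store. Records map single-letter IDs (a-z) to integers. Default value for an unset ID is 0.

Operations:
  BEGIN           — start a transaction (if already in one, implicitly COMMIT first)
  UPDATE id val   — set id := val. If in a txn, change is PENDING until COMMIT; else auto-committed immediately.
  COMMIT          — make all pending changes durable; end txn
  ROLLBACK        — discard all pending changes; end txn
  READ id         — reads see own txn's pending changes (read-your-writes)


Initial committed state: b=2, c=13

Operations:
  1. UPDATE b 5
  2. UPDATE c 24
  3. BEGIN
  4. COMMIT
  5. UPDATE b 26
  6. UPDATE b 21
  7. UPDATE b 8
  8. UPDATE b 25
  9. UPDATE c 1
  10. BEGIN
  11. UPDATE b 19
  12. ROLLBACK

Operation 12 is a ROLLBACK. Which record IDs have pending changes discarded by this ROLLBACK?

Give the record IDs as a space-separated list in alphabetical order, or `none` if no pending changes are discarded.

Answer: b

Derivation:
Initial committed: {b=2, c=13}
Op 1: UPDATE b=5 (auto-commit; committed b=5)
Op 2: UPDATE c=24 (auto-commit; committed c=24)
Op 3: BEGIN: in_txn=True, pending={}
Op 4: COMMIT: merged [] into committed; committed now {b=5, c=24}
Op 5: UPDATE b=26 (auto-commit; committed b=26)
Op 6: UPDATE b=21 (auto-commit; committed b=21)
Op 7: UPDATE b=8 (auto-commit; committed b=8)
Op 8: UPDATE b=25 (auto-commit; committed b=25)
Op 9: UPDATE c=1 (auto-commit; committed c=1)
Op 10: BEGIN: in_txn=True, pending={}
Op 11: UPDATE b=19 (pending; pending now {b=19})
Op 12: ROLLBACK: discarded pending ['b']; in_txn=False
ROLLBACK at op 12 discards: ['b']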